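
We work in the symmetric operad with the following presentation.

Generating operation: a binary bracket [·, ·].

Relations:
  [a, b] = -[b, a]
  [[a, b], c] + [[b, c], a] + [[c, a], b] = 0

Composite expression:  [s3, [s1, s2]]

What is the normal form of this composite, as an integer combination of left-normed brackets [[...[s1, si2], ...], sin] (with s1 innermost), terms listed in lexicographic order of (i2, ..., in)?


-[[s1, s2], s3]

In the tensor algebra, words opening s1 carry the s1-anchored form.
Composite bracket: [s3, [s1, s2]]
The bracket unfolds into 4 signed words via [a, b] = ab - ba (2^2 = 4).
Coefficients come from the s1-initial words:
  word s1s2s3 has sign -1, contributing -[[s1, s2], s3]


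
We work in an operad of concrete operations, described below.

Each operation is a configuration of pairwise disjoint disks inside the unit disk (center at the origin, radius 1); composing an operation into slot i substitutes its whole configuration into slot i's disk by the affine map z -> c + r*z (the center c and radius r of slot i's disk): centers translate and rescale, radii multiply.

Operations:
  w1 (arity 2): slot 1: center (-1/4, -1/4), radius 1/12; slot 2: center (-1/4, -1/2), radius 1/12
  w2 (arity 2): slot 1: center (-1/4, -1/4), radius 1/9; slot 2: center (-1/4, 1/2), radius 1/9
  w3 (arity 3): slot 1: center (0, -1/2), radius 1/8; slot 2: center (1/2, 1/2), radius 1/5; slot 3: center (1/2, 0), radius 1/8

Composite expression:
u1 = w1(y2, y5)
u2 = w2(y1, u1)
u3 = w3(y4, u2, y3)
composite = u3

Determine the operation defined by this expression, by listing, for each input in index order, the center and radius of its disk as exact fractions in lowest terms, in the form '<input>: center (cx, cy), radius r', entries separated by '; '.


y1: center (9/20, 9/20), radius 1/45; y2: center (4/9, 107/180), radius 1/540; y3: center (1/2, 0), radius 1/8; y4: center (0, -1/2), radius 1/8; y5: center (4/9, 53/90), radius 1/540

Affine substitution under w3: radii multiply and y-centers shift.
y4: after 1 affine step, its disk has center (0, -1/2), radius 1/8
y1: after 2 affine steps, its disk has center (9/20, 9/20), radius 1/45
y2: after 3 affine steps, its disk has center (4/9, 107/180), radius 1/540
y5: after 3 affine steps, its disk has center (4/9, 53/90), radius 1/540
y3: after 1 affine step, its disk has center (1/2, 0), radius 1/8


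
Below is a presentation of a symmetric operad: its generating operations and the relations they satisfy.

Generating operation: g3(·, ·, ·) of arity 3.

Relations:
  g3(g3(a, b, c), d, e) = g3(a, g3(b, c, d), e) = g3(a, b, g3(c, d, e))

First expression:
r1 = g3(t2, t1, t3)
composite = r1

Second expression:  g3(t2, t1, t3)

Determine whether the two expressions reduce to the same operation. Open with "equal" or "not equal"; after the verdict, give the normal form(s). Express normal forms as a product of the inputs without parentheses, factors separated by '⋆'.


The first expression, normalized: t2 ⋆ t1 ⋆ t3
The second expression, normalized: t2 ⋆ t1 ⋆ t3
Same normal form: equal.

equal: each reduces to t2 ⋆ t1 ⋆ t3


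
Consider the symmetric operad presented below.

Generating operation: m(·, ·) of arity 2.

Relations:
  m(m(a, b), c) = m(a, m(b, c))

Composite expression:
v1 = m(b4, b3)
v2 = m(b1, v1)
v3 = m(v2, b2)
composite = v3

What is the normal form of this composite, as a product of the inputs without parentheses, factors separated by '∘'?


b1 ∘ b4 ∘ b3 ∘ b2

Every regrouping of m is equal, so read the b-inputs in written order.
m(b4, b3) flattens to b4 ∘ b3
m(b1, m(b4, b3)) flattens to b1 ∘ b4 ∘ b3
m(m(b1, m(b4, b3)), b2) flattens to b1 ∘ b4 ∘ b3 ∘ b2


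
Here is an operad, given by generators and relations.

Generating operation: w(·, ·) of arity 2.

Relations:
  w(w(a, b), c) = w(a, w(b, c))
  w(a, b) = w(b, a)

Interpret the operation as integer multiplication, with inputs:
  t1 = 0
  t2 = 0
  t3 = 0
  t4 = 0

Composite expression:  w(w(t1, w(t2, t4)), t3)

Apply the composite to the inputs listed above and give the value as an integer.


w(t2, t4) = 0
w(t1, w(t2, t4)) = 0
w(w(t1, w(t2, t4)), t3) = 0

0


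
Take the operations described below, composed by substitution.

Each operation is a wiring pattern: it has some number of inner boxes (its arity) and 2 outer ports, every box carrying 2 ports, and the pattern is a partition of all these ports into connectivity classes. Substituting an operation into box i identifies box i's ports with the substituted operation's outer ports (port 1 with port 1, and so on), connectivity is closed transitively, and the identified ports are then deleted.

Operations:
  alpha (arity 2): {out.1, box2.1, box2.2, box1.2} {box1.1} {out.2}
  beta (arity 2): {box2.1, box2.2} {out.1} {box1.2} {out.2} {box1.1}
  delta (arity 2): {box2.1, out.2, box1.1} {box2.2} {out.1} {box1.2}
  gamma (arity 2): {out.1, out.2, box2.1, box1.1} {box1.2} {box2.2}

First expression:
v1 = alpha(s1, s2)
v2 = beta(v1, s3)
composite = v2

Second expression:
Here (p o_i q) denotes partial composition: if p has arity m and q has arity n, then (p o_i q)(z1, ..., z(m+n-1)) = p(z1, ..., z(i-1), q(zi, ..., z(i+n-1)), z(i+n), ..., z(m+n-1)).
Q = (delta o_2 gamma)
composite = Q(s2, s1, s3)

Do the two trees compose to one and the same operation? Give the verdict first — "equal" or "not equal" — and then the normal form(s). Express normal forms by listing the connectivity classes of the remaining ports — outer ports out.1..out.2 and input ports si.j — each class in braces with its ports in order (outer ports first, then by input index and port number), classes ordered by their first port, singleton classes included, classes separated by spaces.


not equal; the first gives {out.1} {out.2} {s1.1} {s1.2, s2.1, s2.2} {s3.1, s3.2} and the second {out.1} {out.2, s1.1, s2.1, s3.1} {s1.2} {s2.2} {s3.2}

Normal form of the first expression: {out.1} {out.2} {s1.1} {s1.2, s2.1, s2.2} {s3.1, s3.2}
Normal form of the second expression: {out.1} {out.2, s1.1, s2.1, s3.1} {s1.2} {s2.2} {s3.2}
Different reductions; not equal.


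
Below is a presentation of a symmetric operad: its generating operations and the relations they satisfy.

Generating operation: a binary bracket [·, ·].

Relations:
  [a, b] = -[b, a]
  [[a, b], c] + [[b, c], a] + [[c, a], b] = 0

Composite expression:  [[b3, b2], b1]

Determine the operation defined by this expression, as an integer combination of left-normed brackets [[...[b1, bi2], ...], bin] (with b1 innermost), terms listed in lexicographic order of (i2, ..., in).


Left-normed coefficients sit on the b1-initial expansion words.
Composite bracket: [[b3, b2], b1]
Full expansion: 4 signed words from ab - ba (2^2 = 4).
Coefficients come from the b1-initial words:
  b1b2b3 appears with sign +1, giving the term +[[b1, b2], b3]
  b1b3b2 appears with sign -1, giving the term -[[b1, b3], b2]

[[b1, b2], b3] - [[b1, b3], b2]


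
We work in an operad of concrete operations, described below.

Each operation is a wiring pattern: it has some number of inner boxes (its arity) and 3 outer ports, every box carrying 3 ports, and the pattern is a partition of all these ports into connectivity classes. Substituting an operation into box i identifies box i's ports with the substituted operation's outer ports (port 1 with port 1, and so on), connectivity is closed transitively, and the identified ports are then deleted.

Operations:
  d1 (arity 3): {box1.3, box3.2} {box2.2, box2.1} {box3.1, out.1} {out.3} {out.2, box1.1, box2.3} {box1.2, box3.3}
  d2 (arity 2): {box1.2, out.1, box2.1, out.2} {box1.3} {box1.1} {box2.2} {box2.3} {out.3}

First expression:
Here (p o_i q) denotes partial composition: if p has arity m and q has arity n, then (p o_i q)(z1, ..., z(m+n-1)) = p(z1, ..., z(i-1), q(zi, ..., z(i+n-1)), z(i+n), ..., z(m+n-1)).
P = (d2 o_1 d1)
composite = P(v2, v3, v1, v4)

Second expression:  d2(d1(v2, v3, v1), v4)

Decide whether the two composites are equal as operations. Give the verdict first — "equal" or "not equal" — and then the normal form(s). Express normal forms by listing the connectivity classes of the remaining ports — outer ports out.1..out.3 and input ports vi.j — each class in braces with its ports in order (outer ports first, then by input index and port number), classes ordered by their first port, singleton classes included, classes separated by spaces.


equal — both sides give {out.1, out.2, v2.1, v3.3, v4.1} {out.3} {v1.1} {v1.2, v2.3} {v1.3, v2.2} {v3.1, v3.2} {v4.2} {v4.3}


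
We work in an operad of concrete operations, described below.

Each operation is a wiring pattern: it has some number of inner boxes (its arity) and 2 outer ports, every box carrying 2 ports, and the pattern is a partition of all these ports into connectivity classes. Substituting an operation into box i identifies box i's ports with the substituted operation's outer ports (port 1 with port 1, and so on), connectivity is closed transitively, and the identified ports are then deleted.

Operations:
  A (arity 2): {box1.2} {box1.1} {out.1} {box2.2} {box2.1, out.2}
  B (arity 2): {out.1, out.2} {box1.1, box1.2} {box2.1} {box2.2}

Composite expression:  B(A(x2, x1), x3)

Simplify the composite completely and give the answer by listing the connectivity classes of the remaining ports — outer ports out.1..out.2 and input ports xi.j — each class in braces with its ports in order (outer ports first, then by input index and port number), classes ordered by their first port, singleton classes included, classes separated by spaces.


{out.1, out.2} {x1.1} {x1.2} {x2.1} {x2.2} {x3.1} {x3.2}

Connectivity passes through glued B-boundaries; trace each wire chain.
composing A on (x2, x1), with out.j its own outer ports: {out.1} {out.2, x1.1} {x1.2} {x2.1} {x2.2}
composing B on (x2, x1, x3), with out.j its own outer ports: {out.1, out.2} {x1.1} {x1.2} {x2.1} {x2.2} {x3.1} {x3.2}


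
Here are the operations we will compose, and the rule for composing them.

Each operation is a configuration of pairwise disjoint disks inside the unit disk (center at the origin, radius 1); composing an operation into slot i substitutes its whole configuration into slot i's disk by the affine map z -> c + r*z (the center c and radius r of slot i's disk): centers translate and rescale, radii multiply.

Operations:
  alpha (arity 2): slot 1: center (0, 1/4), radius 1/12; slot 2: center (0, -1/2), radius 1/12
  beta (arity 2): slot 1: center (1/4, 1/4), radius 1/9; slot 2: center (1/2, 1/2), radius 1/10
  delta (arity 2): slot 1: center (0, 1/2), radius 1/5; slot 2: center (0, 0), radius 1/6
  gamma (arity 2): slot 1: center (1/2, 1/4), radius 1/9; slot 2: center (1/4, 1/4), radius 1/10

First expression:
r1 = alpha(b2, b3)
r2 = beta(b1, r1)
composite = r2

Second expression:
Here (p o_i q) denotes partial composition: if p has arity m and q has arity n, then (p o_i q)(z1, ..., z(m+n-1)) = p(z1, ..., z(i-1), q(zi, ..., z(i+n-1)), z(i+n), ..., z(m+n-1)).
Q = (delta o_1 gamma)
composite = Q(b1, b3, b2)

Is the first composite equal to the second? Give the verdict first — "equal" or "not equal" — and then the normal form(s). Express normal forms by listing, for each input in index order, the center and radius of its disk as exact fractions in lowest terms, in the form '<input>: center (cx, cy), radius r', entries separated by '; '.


In normal form, the first expression is b1: center (1/4, 1/4), radius 1/9; b2: center (1/2, 21/40), radius 1/120; b3: center (1/2, 9/20), radius 1/120
In normal form, the second expression is b1: center (1/10, 11/20), radius 1/45; b2: center (0, 0), radius 1/6; b3: center (1/20, 11/20), radius 1/50
They disagree, so not equal.

not equal: they reduce to b1: center (1/4, 1/4), radius 1/9; b2: center (1/2, 21/40), radius 1/120; b3: center (1/2, 9/20), radius 1/120 and b1: center (1/10, 11/20), radius 1/45; b2: center (0, 0), radius 1/6; b3: center (1/20, 11/20), radius 1/50


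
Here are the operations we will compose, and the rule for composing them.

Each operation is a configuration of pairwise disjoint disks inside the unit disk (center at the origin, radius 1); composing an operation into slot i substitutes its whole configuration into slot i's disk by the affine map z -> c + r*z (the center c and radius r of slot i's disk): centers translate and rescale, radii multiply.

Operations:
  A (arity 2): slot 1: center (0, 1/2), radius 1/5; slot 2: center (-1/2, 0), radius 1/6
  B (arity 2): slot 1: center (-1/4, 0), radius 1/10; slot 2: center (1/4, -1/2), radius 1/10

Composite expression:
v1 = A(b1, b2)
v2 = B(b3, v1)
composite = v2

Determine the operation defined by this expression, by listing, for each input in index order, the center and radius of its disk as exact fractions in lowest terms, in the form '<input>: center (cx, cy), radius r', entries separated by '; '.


b1: center (1/4, -9/20), radius 1/50; b2: center (1/5, -1/2), radius 1/60; b3: center (-1/4, 0), radius 1/10

Each b-disk chains the slot maps above it in B; radii multiply.
tracing b3 down its 1-map path: center (-1/4, 0), radius 1/10
tracing b1 down its 2-map path: center (1/4, -9/20), radius 1/50
tracing b2 down its 2-map path: center (1/5, -1/2), radius 1/60


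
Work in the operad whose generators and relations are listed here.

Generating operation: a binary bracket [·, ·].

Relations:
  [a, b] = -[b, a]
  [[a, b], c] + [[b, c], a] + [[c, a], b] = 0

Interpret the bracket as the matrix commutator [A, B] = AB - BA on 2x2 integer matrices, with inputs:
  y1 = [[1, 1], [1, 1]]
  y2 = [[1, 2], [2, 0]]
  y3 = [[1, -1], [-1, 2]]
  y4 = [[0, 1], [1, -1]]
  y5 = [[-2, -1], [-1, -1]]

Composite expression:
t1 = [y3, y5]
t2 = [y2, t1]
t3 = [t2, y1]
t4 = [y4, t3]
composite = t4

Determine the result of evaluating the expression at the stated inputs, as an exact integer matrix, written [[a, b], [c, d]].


[[0, 0], [0, 0]]

[y3, y5] = [[0, 0], [0, 0]]
[y2, [y3, y5]] = [[0, 0], [0, 0]]
[[y2, [y3, y5]], y1] = [[0, 0], [0, 0]]
[y4, [[y2, [y3, y5]], y1]] = [[0, 0], [0, 0]]


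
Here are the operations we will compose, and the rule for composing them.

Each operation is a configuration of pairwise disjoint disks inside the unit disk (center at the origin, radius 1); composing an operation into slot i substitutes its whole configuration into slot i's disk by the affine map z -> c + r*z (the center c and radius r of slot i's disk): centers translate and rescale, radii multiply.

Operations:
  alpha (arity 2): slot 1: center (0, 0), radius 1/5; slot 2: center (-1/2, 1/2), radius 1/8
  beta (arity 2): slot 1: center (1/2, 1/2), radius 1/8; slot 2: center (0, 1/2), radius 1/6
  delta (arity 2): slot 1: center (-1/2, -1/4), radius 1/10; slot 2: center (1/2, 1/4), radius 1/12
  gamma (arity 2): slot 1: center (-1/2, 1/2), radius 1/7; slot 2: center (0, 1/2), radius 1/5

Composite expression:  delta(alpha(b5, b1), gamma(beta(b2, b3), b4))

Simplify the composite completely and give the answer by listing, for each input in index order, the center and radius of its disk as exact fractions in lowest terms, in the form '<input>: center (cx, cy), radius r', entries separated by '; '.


b1: center (-11/20, -1/5), radius 1/80; b2: center (13/28, 25/84), radius 1/672; b3: center (11/24, 25/84), radius 1/504; b4: center (1/2, 7/24), radius 1/60; b5: center (-1/2, -1/4), radius 1/50

Below delta, radii multiply path by path; the b-disk centers shift.
for b5, the 2-step affine chain lands on center (-1/2, -1/4), radius 1/50
for b1, the 2-step affine chain lands on center (-11/20, -1/5), radius 1/80
for b2, the 3-step affine chain lands on center (13/28, 25/84), radius 1/672
for b3, the 3-step affine chain lands on center (11/24, 25/84), radius 1/504
for b4, the 2-step affine chain lands on center (1/2, 7/24), radius 1/60


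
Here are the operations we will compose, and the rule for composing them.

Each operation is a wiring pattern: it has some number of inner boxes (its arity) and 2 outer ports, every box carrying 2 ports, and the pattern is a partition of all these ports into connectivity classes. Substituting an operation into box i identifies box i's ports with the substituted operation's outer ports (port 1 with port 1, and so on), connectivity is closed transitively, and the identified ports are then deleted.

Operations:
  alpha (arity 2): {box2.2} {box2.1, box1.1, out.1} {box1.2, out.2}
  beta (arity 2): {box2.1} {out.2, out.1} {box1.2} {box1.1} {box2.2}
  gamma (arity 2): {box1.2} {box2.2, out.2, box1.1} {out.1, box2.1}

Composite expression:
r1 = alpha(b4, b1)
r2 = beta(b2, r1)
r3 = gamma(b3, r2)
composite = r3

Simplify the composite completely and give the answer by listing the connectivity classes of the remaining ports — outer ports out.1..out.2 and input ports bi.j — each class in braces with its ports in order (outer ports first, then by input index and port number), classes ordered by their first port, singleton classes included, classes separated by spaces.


Treat the ports identified at gamma as solder joints: merge, then drop.
through alpha, on inputs (b4, b1): {out.1, b1.1, b4.1} {out.2, b4.2} {b1.2} (out.j = stage outer ports)
through beta, on inputs (b2, b4, b1): {out.1, out.2} {b1.1, b4.1} {b1.2} {b2.1} {b2.2} {b4.2} (out.j = stage outer ports)
through gamma, on inputs (b3, b2, b4, b1): {out.1, out.2, b3.1} {b1.1, b4.1} {b1.2} {b2.1} {b2.2} {b3.2} {b4.2} (out.j = stage outer ports)

{out.1, out.2, b3.1} {b1.1, b4.1} {b1.2} {b2.1} {b2.2} {b3.2} {b4.2}


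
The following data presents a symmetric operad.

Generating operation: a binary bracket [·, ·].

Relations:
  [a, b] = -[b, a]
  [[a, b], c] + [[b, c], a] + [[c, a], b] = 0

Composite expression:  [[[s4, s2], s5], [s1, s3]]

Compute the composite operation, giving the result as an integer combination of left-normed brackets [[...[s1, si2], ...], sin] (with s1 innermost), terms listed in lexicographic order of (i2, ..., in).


[[[[s1, s3], s2], s4], s5] - [[[[s1, s3], s4], s2], s5] - [[[[s1, s3], s5], s2], s4] + [[[[s1, s3], s5], s4], s2]

A multilinear Lie element is pinned by s1-initial words (s1 innermost).
Composite bracket: [[[s4, s2], s5], [s1, s3]]
The bracket unfolds into 16 signed words via [a, b] = ab - ba (2^4 = 16).
Words beginning with s1 determine it all:
  from s1s3s2s4s5, sign +1: term +[[[[s1, s3], s2], s4], s5]
  from s1s3s4s2s5, sign -1: term -[[[[s1, s3], s4], s2], s5]
  from s1s3s5s2s4, sign -1: term -[[[[s1, s3], s5], s2], s4]
  from s1s3s5s4s2, sign +1: term +[[[[s1, s3], s5], s4], s2]


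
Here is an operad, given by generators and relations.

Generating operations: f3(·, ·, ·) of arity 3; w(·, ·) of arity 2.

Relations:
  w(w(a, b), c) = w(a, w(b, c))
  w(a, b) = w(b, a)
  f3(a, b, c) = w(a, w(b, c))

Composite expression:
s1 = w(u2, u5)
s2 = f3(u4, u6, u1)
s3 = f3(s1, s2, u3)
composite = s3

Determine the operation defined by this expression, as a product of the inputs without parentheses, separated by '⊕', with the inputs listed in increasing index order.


u1 ⊕ u2 ⊕ u3 ⊕ u4 ⊕ u5 ⊕ u6


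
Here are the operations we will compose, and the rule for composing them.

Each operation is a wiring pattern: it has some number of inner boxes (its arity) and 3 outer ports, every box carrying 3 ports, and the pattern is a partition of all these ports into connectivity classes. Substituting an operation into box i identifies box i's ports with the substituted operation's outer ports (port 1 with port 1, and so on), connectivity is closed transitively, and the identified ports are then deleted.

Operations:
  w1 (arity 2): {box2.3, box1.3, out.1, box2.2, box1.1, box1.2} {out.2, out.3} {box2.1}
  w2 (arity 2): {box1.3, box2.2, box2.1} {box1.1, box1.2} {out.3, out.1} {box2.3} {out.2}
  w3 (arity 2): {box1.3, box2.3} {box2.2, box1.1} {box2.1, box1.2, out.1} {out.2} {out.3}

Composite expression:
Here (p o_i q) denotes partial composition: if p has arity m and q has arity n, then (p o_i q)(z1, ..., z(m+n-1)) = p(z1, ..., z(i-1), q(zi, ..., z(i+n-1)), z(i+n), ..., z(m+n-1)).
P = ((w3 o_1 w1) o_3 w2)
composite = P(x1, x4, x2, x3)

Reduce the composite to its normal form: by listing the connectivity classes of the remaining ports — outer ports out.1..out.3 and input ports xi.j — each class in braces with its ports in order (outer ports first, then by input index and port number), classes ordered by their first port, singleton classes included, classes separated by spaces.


Connectivity passes through glued w3-boundaries; trace each wire chain.
the subtree at w1 composes to {out.1, x1.1, x1.2, x1.3, x4.2, x4.3} {out.2, out.3} {x4.1} on (x1, x4); out.j = own outer ports
the subtree at w2 composes to {out.1, out.3} {out.2} {x2.1, x2.2} {x2.3, x3.1, x3.2} {x3.3} on (x2, x3); out.j = own outer ports
the subtree at w3 composes to {out.1} {out.2} {out.3} {x1.1, x1.2, x1.3, x4.2, x4.3} {x2.1, x2.2} {x2.3, x3.1, x3.2} {x3.3} {x4.1} on (x1, x4, x2, x3); out.j = own outer ports

{out.1} {out.2} {out.3} {x1.1, x1.2, x1.3, x4.2, x4.3} {x2.1, x2.2} {x2.3, x3.1, x3.2} {x3.3} {x4.1}


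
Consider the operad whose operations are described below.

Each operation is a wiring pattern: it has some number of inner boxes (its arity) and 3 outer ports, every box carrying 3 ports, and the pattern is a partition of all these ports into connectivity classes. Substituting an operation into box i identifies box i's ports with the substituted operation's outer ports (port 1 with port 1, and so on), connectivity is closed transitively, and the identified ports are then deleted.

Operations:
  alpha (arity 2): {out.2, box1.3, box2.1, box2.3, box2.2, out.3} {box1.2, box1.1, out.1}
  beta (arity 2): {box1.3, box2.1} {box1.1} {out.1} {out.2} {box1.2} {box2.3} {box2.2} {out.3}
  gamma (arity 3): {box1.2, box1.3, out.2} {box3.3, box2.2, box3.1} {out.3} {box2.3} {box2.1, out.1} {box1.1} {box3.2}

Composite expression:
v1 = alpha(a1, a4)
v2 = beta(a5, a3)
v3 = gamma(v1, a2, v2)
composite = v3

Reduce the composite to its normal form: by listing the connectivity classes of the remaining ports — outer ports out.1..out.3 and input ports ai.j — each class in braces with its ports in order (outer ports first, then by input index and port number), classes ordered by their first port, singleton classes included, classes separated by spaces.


{out.1, a2.1} {out.2, a1.3, a4.1, a4.2, a4.3} {out.3} {a1.1, a1.2} {a2.2} {a2.3} {a3.1, a5.3} {a3.2} {a3.3} {a5.1} {a5.2}

Two ports join when wires chain via gamma-identified ports.
after alpha, the pattern on (a1, a4) reads {out.1, a1.1, a1.2} {out.2, out.3, a1.3, a4.1, a4.2, a4.3} (out.j = its outer ports)
after beta, the pattern on (a5, a3) reads {out.1} {out.2} {out.3} {a3.1, a5.3} {a3.2} {a3.3} {a5.1} {a5.2} (out.j = its outer ports)
after gamma, the pattern on (a1, a4, a2, a5, a3) reads {out.1, a2.1} {out.2, a1.3, a4.1, a4.2, a4.3} {out.3} {a1.1, a1.2} {a2.2} {a2.3} {a3.1, a5.3} {a3.2} {a3.3} {a5.1} {a5.2} (out.j = its outer ports)


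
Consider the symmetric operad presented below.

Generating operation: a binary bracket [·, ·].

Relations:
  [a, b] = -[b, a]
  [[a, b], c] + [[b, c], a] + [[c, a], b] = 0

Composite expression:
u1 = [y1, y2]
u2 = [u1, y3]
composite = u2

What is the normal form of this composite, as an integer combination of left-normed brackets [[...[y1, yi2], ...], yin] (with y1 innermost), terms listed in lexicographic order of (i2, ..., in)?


In the tensor algebra, words opening y1 carry the y1-anchored form.
Composite bracket: [[y1, y2], y3]
Full expansion: 4 signed words from ab - ba (2^2 = 4).
The y1-initial words carry the normal form:
  y1y2y3 appears with sign +1, giving the term +[[y1, y2], y3]

[[y1, y2], y3]


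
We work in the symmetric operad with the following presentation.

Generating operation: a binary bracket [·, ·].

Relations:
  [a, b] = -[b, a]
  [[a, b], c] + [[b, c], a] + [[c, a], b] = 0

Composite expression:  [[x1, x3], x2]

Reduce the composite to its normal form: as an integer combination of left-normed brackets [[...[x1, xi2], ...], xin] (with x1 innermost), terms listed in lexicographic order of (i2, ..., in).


Expand each bracket as ab - ba; the x1-initial words give the coefficients.
Composite bracket: [[x1, x3], x2]
Applying ab - ba throughout gives 4 signed words (2^2 = 4).
The x1-initial words carry the normal form:
  word x1x3x2 has sign +1, contributing +[[x1, x3], x2]

[[x1, x3], x2]


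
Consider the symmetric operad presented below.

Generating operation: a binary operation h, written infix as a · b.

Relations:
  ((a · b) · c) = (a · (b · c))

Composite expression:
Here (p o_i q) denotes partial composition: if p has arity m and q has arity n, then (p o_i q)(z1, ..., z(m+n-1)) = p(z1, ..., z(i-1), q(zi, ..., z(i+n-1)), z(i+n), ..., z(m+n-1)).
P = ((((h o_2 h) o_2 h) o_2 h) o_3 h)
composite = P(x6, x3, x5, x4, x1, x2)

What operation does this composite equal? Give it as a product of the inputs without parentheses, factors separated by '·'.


Associativity of h dissolves the nesting; only the x-input order survives.
(x5 · x4) reduces to x5 · x4
(x3 · (x5 · x4)) reduces to x3 · x5 · x4
((x3 · (x5 · x4)) · x1) reduces to x3 · x5 · x4 · x1
(((x3 · (x5 · x4)) · x1) · x2) reduces to x3 · x5 · x4 · x1 · x2
(x6 · (((x3 · (x5 · x4)) · x1) · x2)) reduces to x6 · x3 · x5 · x4 · x1 · x2

x6 · x3 · x5 · x4 · x1 · x2


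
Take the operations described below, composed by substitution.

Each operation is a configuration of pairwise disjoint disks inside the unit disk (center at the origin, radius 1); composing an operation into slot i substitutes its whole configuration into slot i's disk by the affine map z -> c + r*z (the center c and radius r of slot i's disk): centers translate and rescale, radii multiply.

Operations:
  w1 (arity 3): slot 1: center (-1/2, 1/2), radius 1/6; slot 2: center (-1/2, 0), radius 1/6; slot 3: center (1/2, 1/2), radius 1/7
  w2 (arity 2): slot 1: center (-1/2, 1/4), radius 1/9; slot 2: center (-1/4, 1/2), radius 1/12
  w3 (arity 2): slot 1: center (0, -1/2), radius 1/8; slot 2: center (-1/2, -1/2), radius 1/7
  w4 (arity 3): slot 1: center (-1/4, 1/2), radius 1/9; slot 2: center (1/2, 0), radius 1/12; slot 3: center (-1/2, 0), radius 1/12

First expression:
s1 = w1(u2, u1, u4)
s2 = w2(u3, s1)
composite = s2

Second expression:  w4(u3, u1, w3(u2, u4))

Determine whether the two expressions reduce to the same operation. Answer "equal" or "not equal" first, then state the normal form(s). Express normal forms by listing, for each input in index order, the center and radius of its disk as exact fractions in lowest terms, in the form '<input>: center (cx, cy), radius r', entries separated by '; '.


not equal; first: u1: center (-7/24, 1/2), radius 1/72; u2: center (-7/24, 13/24), radius 1/72; u3: center (-1/2, 1/4), radius 1/9; u4: center (-5/24, 13/24), radius 1/84; second: u1: center (1/2, 0), radius 1/12; u2: center (-1/2, -1/24), radius 1/96; u3: center (-1/4, 1/2), radius 1/9; u4: center (-13/24, -1/24), radius 1/84

Reducing the first expression gives u1: center (-7/24, 1/2), radius 1/72; u2: center (-7/24, 13/24), radius 1/72; u3: center (-1/2, 1/4), radius 1/9; u4: center (-5/24, 13/24), radius 1/84
Reducing the second expression gives u1: center (1/2, 0), radius 1/12; u2: center (-1/2, -1/24), radius 1/96; u3: center (-1/4, 1/2), radius 1/9; u4: center (-13/24, -1/24), radius 1/84
Different reductions; not equal.


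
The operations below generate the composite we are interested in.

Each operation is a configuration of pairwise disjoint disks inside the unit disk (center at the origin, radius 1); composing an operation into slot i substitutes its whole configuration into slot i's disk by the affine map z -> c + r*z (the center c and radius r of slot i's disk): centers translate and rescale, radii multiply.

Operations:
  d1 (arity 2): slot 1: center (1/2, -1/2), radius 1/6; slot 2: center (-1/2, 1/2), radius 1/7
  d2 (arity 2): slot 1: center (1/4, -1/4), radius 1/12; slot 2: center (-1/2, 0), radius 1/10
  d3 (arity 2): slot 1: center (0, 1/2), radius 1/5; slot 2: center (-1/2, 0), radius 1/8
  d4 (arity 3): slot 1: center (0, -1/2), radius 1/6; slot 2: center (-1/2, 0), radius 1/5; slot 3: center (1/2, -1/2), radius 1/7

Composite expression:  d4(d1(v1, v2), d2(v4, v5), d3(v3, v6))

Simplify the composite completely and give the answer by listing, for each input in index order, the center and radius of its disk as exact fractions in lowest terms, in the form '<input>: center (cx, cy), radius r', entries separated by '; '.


v1: center (1/12, -7/12), radius 1/36; v2: center (-1/12, -5/12), radius 1/42; v3: center (1/2, -3/7), radius 1/35; v4: center (-9/20, -1/20), radius 1/60; v5: center (-3/5, 0), radius 1/50; v6: center (3/7, -1/2), radius 1/56

Nesting under d4 composes maps z -> c + r*z down each v-path.
v1: after 2 affine steps, its disk has center (1/12, -7/12), radius 1/36
v2: after 2 affine steps, its disk has center (-1/12, -5/12), radius 1/42
v4: after 2 affine steps, its disk has center (-9/20, -1/20), radius 1/60
v5: after 2 affine steps, its disk has center (-3/5, 0), radius 1/50
v3: after 2 affine steps, its disk has center (1/2, -3/7), radius 1/35
v6: after 2 affine steps, its disk has center (3/7, -1/2), radius 1/56


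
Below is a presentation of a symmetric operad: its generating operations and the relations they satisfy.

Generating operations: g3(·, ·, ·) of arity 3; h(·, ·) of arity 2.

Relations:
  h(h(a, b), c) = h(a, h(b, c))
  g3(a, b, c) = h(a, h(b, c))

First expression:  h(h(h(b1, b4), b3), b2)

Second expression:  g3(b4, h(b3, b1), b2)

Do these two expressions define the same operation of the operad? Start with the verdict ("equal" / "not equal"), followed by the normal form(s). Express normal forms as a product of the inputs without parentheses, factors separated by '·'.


The first expression, normalized: b1 · b4 · b3 · b2
The second expression, normalized: b4 · b3 · b1 · b2
Different reductions; not equal.

not equal — first b1 · b4 · b3 · b2, second b4 · b3 · b1 · b2


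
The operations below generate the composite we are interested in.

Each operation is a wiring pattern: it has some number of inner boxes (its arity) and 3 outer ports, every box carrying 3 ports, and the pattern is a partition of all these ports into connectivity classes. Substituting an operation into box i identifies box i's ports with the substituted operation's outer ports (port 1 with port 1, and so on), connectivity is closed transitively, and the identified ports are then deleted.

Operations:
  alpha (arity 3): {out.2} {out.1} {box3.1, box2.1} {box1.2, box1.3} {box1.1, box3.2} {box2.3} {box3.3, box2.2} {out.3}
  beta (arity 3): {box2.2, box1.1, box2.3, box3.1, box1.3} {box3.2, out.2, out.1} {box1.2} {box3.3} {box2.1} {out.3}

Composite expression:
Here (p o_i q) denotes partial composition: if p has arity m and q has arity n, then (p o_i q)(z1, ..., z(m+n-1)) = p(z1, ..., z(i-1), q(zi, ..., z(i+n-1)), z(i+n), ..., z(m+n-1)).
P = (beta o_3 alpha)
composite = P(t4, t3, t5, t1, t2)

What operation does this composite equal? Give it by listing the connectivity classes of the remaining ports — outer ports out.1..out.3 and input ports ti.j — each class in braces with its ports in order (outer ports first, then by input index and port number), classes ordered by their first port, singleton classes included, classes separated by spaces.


Treat the ports identified at beta as solder joints: merge, then drop.
alpha over (t5, t1, t2) gives {out.1} {out.2} {out.3} {t1.1, t2.1} {t1.2, t2.3} {t1.3} {t2.2, t5.1} {t5.2, t5.3}, out.j being that stage's outer ports
beta over (t4, t3, t5, t1, t2) gives {out.1, out.2} {out.3} {t1.1, t2.1} {t1.2, t2.3} {t1.3} {t2.2, t5.1} {t3.1} {t3.2, t3.3, t4.1, t4.3} {t4.2} {t5.2, t5.3}, out.j being that stage's outer ports

{out.1, out.2} {out.3} {t1.1, t2.1} {t1.2, t2.3} {t1.3} {t2.2, t5.1} {t3.1} {t3.2, t3.3, t4.1, t4.3} {t4.2} {t5.2, t5.3}


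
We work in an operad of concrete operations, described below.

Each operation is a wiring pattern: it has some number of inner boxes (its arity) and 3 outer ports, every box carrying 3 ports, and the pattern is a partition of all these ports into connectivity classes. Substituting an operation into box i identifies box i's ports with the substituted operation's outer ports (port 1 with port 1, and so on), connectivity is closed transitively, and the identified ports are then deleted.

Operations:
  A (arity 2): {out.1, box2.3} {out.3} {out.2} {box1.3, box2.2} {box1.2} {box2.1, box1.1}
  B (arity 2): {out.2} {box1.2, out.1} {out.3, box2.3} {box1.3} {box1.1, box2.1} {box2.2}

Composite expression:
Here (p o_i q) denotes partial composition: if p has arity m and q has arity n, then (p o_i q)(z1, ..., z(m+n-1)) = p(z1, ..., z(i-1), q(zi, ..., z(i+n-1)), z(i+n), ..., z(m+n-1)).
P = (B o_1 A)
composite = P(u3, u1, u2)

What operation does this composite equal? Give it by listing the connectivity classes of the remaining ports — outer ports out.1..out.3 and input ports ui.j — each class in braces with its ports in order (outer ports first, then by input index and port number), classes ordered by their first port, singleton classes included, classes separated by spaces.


{out.1} {out.2} {out.3, u2.3} {u1.1, u3.1} {u1.2, u3.3} {u1.3, u2.1} {u2.2} {u3.2}

Reachability decides: close wires over B-identified ports.
after A, the pattern on (u3, u1) reads {out.1, u1.3} {out.2} {out.3} {u1.1, u3.1} {u1.2, u3.3} {u3.2} (out.j = its outer ports)
after B, the pattern on (u3, u1, u2) reads {out.1} {out.2} {out.3, u2.3} {u1.1, u3.1} {u1.2, u3.3} {u1.3, u2.1} {u2.2} {u3.2} (out.j = its outer ports)


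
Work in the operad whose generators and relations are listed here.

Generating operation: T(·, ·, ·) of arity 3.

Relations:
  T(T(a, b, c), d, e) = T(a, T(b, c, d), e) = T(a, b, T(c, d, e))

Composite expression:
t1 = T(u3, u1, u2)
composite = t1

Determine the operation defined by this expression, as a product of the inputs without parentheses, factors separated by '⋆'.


u3 ⋆ u1 ⋆ u2

The T-tree's shape is irrelevant; the u-reading-order decides.
T(u3, u1, u2) flattens to u3 ⋆ u1 ⋆ u2


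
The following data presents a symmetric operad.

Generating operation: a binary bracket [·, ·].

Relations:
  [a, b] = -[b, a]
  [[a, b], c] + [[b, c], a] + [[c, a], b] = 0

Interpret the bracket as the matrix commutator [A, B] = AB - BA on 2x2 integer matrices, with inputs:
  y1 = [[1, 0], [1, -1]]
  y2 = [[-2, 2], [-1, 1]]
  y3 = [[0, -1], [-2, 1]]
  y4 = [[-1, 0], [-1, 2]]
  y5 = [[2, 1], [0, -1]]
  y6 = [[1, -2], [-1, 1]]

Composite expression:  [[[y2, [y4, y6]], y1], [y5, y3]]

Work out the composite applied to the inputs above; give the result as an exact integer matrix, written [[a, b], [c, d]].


[y4, y6] = [[-2, 6], [-3, 2]]
[y2, [y4, y6]] = [[0, -10], [-5, 0]]
[[y2, [y4, y6]], y1] = [[-10, 20], [-10, 10]]
[y5, y3] = [[-2, -2], [6, 2]]
[[[y2, [y4, y6]], y1], [y5, y3]] = [[100, 120], [160, -100]]

[[100, 120], [160, -100]]


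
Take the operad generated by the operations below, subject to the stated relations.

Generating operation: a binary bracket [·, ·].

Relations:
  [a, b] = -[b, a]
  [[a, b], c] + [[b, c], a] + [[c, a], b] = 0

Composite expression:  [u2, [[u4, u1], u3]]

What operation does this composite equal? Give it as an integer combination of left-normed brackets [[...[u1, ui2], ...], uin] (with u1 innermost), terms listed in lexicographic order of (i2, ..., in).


Left-normed coefficients sit on the u1-initial expansion words.
Composite bracket: [u2, [[u4, u1], u3]]
Each bracket splits as ab - ba, giving 8 signed words (2^3 = 8).
Collect the words opening with u1:
  u1u4u3u2 appears with sign +1, giving the term +[[[u1, u4], u3], u2]

[[[u1, u4], u3], u2]


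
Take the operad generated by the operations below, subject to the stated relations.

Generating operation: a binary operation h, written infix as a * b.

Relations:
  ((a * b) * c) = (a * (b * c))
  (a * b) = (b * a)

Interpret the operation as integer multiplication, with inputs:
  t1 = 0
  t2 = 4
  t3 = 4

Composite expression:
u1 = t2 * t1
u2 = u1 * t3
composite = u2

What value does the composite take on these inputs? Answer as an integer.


(t2 * t1) = 0
((t2 * t1) * t3) = 0

0


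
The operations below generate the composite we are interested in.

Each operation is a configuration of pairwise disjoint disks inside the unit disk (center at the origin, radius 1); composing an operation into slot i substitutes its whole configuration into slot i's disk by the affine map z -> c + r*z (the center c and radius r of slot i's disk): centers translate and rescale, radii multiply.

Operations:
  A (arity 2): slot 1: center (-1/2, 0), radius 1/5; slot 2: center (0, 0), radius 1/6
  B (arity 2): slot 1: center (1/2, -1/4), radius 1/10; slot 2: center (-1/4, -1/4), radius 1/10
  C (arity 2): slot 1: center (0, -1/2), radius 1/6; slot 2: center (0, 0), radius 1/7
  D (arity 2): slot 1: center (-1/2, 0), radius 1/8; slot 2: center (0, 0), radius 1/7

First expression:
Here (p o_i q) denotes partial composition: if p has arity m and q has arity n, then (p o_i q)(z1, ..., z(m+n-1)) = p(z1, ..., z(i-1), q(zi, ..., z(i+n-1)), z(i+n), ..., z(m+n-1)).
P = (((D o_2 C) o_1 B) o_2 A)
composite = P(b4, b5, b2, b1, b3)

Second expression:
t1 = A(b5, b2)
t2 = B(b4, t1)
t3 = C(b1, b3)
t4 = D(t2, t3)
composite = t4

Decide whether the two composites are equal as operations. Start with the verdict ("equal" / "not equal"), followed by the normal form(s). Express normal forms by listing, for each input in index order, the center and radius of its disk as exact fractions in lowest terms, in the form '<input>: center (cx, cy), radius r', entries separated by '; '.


equal; both compose to b1: center (0, -1/14), radius 1/42; b2: center (-17/32, -1/32), radius 1/480; b3: center (0, 0), radius 1/49; b4: center (-7/16, -1/32), radius 1/80; b5: center (-43/80, -1/32), radius 1/400


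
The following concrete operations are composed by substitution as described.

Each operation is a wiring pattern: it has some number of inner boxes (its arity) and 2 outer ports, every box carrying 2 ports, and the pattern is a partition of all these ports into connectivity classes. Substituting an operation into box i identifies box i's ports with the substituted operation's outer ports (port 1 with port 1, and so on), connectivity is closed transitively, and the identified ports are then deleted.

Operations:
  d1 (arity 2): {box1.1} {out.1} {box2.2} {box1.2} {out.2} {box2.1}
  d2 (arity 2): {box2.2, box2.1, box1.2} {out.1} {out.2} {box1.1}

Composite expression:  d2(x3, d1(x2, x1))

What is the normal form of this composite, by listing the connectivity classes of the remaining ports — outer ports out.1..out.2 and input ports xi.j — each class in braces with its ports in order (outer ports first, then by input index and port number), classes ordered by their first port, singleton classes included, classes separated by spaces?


{out.1} {out.2} {x1.1} {x1.2} {x2.1} {x2.2} {x3.1} {x3.2}


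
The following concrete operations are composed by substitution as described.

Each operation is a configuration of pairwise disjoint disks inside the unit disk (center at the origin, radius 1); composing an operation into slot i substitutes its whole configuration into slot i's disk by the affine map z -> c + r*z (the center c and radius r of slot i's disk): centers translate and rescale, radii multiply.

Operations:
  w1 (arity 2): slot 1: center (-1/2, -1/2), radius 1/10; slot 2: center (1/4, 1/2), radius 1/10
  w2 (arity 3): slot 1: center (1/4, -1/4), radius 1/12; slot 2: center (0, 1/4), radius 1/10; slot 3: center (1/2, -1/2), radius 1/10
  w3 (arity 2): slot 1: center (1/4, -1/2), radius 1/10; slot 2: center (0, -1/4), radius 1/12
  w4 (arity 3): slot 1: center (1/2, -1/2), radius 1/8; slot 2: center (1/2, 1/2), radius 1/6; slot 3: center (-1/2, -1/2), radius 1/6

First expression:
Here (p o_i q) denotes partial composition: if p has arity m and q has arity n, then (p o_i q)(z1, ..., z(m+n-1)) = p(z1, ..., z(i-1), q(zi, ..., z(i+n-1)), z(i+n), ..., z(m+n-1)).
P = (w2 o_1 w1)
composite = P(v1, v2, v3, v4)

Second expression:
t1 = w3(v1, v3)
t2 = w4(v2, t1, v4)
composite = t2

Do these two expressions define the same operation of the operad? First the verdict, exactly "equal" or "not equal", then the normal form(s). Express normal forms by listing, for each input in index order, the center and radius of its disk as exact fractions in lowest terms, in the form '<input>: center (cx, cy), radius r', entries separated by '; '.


Normal form of the first expression: v1: center (5/24, -7/24), radius 1/120; v2: center (13/48, -5/24), radius 1/120; v3: center (0, 1/4), radius 1/10; v4: center (1/2, -1/2), radius 1/10
Normal form of the second expression: v1: center (13/24, 5/12), radius 1/60; v2: center (1/2, -1/2), radius 1/8; v3: center (1/2, 11/24), radius 1/72; v4: center (-1/2, -1/2), radius 1/6
They disagree, so not equal.

not equal: they reduce to v1: center (5/24, -7/24), radius 1/120; v2: center (13/48, -5/24), radius 1/120; v3: center (0, 1/4), radius 1/10; v4: center (1/2, -1/2), radius 1/10 and v1: center (13/24, 5/12), radius 1/60; v2: center (1/2, -1/2), radius 1/8; v3: center (1/2, 11/24), radius 1/72; v4: center (-1/2, -1/2), radius 1/6
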